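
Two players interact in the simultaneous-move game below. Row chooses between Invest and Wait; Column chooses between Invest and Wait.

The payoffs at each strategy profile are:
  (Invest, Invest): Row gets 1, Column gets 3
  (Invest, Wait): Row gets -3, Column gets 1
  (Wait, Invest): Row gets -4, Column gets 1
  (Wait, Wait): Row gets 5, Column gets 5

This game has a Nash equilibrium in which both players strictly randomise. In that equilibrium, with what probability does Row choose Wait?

1/3

Let r be the probability that Row plays Invest. In a completely mixed equilibrium, Column must be indifferent between Invest and Wait.
Column's expected payoff from Invest is 3r + (1−r); from Wait it is r + 5(1−r).
Setting these equal: 2r + 1 = −4r + 5, so r = 2/3.
Therefore Row plays Wait with probability 1 − 2/3 = 1/3.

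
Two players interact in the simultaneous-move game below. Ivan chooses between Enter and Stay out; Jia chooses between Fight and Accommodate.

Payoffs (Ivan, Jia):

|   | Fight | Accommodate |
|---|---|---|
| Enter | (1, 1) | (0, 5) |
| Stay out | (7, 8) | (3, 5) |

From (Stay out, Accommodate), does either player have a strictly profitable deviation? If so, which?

Ivan at (Stay out, Accommodate) earns 3; deviating to Enter yields 0 — not better.
Jia earns 5; deviating to Fight yields 8 — a strict improvement.
Only Jia has a strictly profitable deviation.

Jia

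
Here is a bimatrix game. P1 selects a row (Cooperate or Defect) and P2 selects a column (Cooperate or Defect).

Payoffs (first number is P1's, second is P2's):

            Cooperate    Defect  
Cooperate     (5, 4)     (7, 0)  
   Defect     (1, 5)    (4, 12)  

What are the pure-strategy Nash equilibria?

(Cooperate, Cooperate): P1 gets 5 ≥ 1 from Defect, and P2 gets 4 ≥ 0 from Defect — Nash equilibrium.
(Cooperate, Defect): P2 prefers Cooperate (4 > 0) — not an equilibrium.
(Defect, Cooperate): P1 prefers Cooperate (5 > 1); P2 prefers Defect (12 > 5) — not an equilibrium.
(Defect, Defect): P1 prefers Cooperate (7 > 4) — not an equilibrium.

(Cooperate, Cooperate)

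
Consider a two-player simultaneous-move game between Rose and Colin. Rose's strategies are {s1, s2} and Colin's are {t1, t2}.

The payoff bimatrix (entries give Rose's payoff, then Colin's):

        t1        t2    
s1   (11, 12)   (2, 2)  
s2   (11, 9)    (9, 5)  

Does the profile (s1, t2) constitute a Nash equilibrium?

At (s1, t2), Rose earns 2; switching to s2 would give 9, so Rose would deviate.
Colin earns 2; switching to t1 would give 12, so Colin would deviate.
Since at least one player can profitably deviate, this is not a Nash equilibrium.

No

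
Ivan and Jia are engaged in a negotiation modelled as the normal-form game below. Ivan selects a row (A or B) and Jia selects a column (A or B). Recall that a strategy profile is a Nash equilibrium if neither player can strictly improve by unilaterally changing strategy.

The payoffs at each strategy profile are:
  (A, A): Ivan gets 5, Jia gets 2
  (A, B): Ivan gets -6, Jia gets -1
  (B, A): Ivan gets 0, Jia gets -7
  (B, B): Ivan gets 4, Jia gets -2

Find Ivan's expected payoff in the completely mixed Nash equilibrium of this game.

First find q, the probability Jia plays A, from Ivan's indifference between A and B: 5q − 6(1−q) = 4(1−q), giving q = 2/3.
Since Ivan is indifferent in equilibrium, Ivan's expected payoff equals the payoff from either row against (2/3, 1/3). Using A: 5(2/3) − 6(1/3) = 4/3.

4/3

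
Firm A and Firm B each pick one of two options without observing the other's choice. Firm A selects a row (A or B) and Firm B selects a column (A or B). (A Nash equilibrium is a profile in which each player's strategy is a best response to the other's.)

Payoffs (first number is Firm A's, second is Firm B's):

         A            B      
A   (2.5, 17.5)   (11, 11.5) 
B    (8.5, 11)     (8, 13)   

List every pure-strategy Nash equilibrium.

none

(A, A): Firm A prefers B (8.5 > 2.5) — not an equilibrium.
(A, B): Firm B prefers A (17.5 > 11.5) — not an equilibrium.
(B, A): Firm B prefers B (13 > 11) — not an equilibrium.
(B, B): Firm A prefers A (11 > 8) — not an equilibrium.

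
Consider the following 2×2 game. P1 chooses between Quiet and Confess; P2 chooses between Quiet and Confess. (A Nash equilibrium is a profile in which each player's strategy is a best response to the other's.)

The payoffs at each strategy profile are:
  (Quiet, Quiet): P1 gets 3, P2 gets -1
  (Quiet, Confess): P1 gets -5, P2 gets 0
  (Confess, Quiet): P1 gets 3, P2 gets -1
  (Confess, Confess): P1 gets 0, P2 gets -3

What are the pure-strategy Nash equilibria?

(Confess, Quiet)

(Quiet, Quiet): P2 prefers Confess (0 > -1) — not an equilibrium.
(Quiet, Confess): P1 prefers Confess (0 > -5) — not an equilibrium.
(Confess, Quiet): P1 gets 3 ≥ 3 from Quiet, and P2 gets -1 ≥ -3 from Confess — Nash equilibrium.
(Confess, Confess): P2 prefers Quiet (-1 > -3) — not an equilibrium.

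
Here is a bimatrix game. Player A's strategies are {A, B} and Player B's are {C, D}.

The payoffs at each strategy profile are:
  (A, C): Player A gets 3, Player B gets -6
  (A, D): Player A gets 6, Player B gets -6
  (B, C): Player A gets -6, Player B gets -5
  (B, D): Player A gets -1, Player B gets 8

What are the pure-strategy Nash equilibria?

(A, C) and (A, D)

(A, C): Player A gets 3 ≥ -6 from B, and Player B gets -6 ≥ -6 from D — Nash equilibrium.
(A, D): Player A gets 6 ≥ -1 from B, and Player B gets -6 ≥ -6 from C — Nash equilibrium.
(B, C): Player A prefers A (3 > -6); Player B prefers D (8 > -5) — not an equilibrium.
(B, D): Player A prefers A (6 > -1) — not an equilibrium.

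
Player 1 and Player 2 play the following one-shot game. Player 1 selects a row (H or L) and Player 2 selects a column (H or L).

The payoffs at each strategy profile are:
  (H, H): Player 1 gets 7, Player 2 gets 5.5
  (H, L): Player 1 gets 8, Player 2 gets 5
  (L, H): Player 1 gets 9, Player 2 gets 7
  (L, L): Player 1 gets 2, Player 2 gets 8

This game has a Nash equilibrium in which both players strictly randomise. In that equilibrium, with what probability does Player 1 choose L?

Let x be the probability that Player 1 plays H. In a completely mixed equilibrium, Player 2 must be indifferent between H and L.
Player 2's expected payoff from H is 5.5x + 7(1−x); from L it is 5x + 8(1−x).
Setting these equal: −1.5x + 7 = −3x + 8, so x = 2/3.
Therefore Player 1 plays L with probability 1 − 2/3 = 1/3.

1/3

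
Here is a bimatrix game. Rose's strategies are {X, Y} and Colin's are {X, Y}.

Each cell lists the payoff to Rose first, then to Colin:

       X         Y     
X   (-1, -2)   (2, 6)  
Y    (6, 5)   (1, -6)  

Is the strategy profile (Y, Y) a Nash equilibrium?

At (Y, Y), Rose earns 1; switching to X would give 2, so Rose would deviate.
Colin earns -6; switching to X would give 5, so Colin would deviate.
Since at least one player can profitably deviate, this is not a Nash equilibrium.

No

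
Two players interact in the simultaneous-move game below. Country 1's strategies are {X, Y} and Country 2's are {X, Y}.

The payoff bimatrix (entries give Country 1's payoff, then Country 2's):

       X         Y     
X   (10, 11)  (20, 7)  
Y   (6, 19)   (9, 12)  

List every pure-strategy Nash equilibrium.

(X, X): Country 1 gets 10 ≥ 6 from Y, and Country 2 gets 11 ≥ 7 from Y — Nash equilibrium.
(X, Y): Country 2 prefers X (11 > 7) — not an equilibrium.
(Y, X): Country 1 prefers X (10 > 6) — not an equilibrium.
(Y, Y): Country 1 prefers X (20 > 9); Country 2 prefers X (19 > 12) — not an equilibrium.

(X, X)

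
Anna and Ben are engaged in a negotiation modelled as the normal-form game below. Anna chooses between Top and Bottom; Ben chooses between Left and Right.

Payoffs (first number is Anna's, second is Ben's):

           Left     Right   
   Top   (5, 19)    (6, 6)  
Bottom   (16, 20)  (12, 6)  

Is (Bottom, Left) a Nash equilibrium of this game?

Yes

At (Bottom, Left), Anna earns 16; switching to Top would give 5, so Anna has no profitable deviation.
Ben earns 20; switching to Right would give 6, so Ben has no profitable deviation.
Neither player can gain by a unilateral deviation, so this profile is a Nash equilibrium.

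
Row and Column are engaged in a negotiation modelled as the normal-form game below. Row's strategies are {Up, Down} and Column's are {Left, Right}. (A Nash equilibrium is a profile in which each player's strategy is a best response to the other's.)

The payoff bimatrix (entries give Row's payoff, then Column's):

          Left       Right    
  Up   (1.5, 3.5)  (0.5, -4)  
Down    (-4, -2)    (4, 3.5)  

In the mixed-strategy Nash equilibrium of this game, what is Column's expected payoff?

17/52

First find p, the probability Row plays Up, from Column's indifference between Left and Right: 3.5p − 2(1−p) = −4p + 3.5(1−p), giving p = 11/26.
Since Column is indifferent in equilibrium, Column's expected payoff equals the payoff from either column against (11/26, 15/26). Using Left: 3.5(11/26) − 2(15/26) = 17/52.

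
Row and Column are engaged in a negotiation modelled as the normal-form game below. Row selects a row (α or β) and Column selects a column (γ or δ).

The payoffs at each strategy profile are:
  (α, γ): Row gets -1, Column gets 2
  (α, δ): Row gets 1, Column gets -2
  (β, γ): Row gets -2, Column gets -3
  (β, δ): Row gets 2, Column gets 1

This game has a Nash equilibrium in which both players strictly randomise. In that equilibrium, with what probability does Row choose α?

1/2

Let p be the probability that Row plays α. In a completely mixed equilibrium, Column must be indifferent between γ and δ.
Column's expected payoff from γ is 2p − 3(1−p); from δ it is −2p + (1−p).
Setting these equal: 5p − 3 = −3p + 1, so p = 1/2.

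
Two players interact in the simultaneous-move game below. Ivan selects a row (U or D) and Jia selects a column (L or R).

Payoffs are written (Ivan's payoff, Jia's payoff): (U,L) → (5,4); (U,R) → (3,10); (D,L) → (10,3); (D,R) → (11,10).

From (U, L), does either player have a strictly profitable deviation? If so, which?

Both

Ivan at (U, L) earns 5; deviating to D yields 10 — a strict improvement.
Jia earns 4; deviating to R yields 10 — a strict improvement.
Both Ivan and Jia have strictly profitable deviations.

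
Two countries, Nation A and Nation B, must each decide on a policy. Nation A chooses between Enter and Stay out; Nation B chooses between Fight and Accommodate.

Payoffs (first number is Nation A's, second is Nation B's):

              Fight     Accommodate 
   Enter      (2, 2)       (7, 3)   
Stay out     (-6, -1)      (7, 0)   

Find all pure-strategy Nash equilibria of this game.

(Enter, Accommodate) and (Stay out, Accommodate)

(Enter, Fight): Nation B prefers Accommodate (3 > 2) — not an equilibrium.
(Enter, Accommodate): Nation A gets 7 ≥ 7 from Stay out, and Nation B gets 3 ≥ 2 from Fight — Nash equilibrium.
(Stay out, Fight): Nation A prefers Enter (2 > -6); Nation B prefers Accommodate (0 > -1) — not an equilibrium.
(Stay out, Accommodate): Nation A gets 7 ≥ 7 from Enter, and Nation B gets 0 ≥ -1 from Fight — Nash equilibrium.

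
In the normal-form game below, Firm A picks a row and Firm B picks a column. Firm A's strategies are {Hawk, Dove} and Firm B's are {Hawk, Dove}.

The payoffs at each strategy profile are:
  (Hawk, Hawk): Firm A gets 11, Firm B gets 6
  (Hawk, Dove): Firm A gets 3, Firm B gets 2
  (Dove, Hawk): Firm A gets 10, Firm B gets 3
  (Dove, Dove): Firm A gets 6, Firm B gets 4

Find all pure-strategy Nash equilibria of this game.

(Hawk, Hawk) and (Dove, Dove)

(Hawk, Hawk): Firm A gets 11 ≥ 10 from Dove, and Firm B gets 6 ≥ 2 from Dove — Nash equilibrium.
(Hawk, Dove): Firm A prefers Dove (6 > 3); Firm B prefers Hawk (6 > 2) — not an equilibrium.
(Dove, Hawk): Firm A prefers Hawk (11 > 10); Firm B prefers Dove (4 > 3) — not an equilibrium.
(Dove, Dove): Firm A gets 6 ≥ 3 from Hawk, and Firm B gets 4 ≥ 3 from Hawk — Nash equilibrium.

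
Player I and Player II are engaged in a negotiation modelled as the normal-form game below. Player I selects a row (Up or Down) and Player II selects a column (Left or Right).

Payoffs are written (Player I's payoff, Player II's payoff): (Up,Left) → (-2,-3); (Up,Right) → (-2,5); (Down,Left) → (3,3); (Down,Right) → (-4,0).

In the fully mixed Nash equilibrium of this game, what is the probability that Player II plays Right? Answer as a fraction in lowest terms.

5/7

Let q be the probability that Player II plays Left. In a completely mixed equilibrium, Player I must be indifferent between Up and Down.
Player I's expected payoff from Up is −2q − 2(1−q); from Down it is 3q − 4(1−q).
Setting these equal: -2 = 7q − 4, so q = 2/7.
Therefore Player II plays Right with probability 1 − 2/7 = 5/7.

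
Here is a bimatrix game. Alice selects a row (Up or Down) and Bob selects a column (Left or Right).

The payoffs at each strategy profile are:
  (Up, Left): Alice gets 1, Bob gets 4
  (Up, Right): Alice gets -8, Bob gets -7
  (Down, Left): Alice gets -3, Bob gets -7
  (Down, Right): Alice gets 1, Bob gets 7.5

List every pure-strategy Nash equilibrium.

(Up, Left): Alice gets 1 ≥ -3 from Down, and Bob gets 4 ≥ -7 from Right — Nash equilibrium.
(Up, Right): Alice prefers Down (1 > -8); Bob prefers Left (4 > -7) — not an equilibrium.
(Down, Left): Alice prefers Up (1 > -3); Bob prefers Right (7.5 > -7) — not an equilibrium.
(Down, Right): Alice gets 1 ≥ -8 from Up, and Bob gets 7.5 ≥ -7 from Left — Nash equilibrium.

(Up, Left) and (Down, Right)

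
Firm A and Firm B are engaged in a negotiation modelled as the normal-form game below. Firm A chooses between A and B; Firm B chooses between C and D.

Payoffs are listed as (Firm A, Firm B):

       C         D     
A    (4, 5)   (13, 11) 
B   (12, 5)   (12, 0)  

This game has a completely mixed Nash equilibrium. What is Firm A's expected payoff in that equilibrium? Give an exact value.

12

First find y, the probability Firm B plays C, from Firm A's indifference between A and B: 4y + 13(1−y) = 12y + 12(1−y), giving y = 1/9.
Since Firm A is indifferent in equilibrium, Firm A's expected payoff equals the payoff from either row against (1/9, 8/9). Using A: 4(1/9) + 13(8/9) = 12.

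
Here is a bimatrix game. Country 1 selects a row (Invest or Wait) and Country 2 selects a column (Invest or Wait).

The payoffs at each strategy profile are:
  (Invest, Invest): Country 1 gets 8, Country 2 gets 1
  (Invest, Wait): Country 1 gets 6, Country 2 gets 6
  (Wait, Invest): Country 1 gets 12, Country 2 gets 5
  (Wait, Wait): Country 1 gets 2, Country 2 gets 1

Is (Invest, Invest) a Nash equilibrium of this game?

At (Invest, Invest), Country 1 earns 8; switching to Wait would give 12, so Country 1 would deviate.
Country 2 earns 1; switching to Wait would give 6, so Country 2 would deviate.
Since at least one player can profitably deviate, this is not a Nash equilibrium.

No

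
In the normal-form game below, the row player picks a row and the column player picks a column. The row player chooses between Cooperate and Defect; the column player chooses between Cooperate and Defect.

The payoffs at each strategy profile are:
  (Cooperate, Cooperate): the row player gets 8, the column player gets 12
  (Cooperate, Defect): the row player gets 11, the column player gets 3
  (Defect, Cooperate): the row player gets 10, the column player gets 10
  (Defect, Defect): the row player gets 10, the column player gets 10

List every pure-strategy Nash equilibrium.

(Cooperate, Cooperate): the row player prefers Defect (10 > 8) — not an equilibrium.
(Cooperate, Defect): the column player prefers Cooperate (12 > 3) — not an equilibrium.
(Defect, Cooperate): the row player gets 10 ≥ 8 from Cooperate, and the column player gets 10 ≥ 10 from Defect — Nash equilibrium.
(Defect, Defect): the row player prefers Cooperate (11 > 10) — not an equilibrium.

(Defect, Cooperate)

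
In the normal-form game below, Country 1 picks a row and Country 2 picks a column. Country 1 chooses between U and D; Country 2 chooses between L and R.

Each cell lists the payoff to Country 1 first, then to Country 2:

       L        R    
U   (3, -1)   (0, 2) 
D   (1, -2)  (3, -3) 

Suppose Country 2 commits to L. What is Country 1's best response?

U

Against L, Country 1 earns 3 from U and 1 from D.
So U is the best response.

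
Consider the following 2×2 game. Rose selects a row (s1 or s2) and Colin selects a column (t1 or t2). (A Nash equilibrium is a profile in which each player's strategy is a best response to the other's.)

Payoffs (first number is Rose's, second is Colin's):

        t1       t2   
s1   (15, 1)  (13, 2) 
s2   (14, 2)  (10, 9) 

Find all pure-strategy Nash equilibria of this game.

(s1, t1): Colin prefers t2 (2 > 1) — not an equilibrium.
(s1, t2): Rose gets 13 ≥ 10 from s2, and Colin gets 2 ≥ 1 from t1 — Nash equilibrium.
(s2, t1): Rose prefers s1 (15 > 14); Colin prefers t2 (9 > 2) — not an equilibrium.
(s2, t2): Rose prefers s1 (13 > 10) — not an equilibrium.

(s1, t2)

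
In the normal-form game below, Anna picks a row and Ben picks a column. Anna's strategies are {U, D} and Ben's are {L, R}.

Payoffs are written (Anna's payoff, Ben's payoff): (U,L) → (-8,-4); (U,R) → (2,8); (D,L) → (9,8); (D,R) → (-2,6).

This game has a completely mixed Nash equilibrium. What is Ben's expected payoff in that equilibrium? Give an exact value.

44/7

First find x, the probability Anna plays U, from Ben's indifference between L and R: −4x + 8(1−x) = 8x + 6(1−x), giving x = 1/7.
Since Ben is indifferent in equilibrium, Ben's expected payoff equals the payoff from either column against (1/7, 6/7). Using L: −4(1/7) + 8(6/7) = 44/7.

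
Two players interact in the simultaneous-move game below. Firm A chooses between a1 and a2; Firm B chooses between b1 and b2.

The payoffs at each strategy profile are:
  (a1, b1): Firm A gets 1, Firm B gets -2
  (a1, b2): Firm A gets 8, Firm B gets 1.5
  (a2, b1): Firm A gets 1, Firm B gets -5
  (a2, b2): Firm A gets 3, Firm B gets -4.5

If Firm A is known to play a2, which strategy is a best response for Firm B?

b2

Against a2, Firm B earns -5 from b1 and -4.5 from b2.
So b2 is the best response.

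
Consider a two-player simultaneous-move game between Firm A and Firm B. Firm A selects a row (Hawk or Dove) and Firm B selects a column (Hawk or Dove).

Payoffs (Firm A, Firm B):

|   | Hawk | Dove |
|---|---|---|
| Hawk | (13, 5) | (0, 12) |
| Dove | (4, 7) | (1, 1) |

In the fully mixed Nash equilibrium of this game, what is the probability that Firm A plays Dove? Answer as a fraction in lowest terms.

Let p be the probability that Firm A plays Hawk. In a completely mixed equilibrium, Firm B must be indifferent between Hawk and Dove.
Firm B's expected payoff from Hawk is 5p + 7(1−p); from Dove it is 12p + (1−p).
Setting these equal: −2p + 7 = 11p + 1, so p = 6/13.
Therefore Firm A plays Dove with probability 1 − 6/13 = 7/13.

7/13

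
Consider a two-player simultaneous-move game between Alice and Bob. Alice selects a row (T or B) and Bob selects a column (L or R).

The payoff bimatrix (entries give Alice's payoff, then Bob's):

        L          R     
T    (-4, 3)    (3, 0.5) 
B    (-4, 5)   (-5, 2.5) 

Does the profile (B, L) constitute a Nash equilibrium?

Yes

At (B, L), Alice earns -4; switching to T would give -4, so Alice has no profitable deviation.
Bob earns 5; switching to R would give 2.5, so Bob has no profitable deviation.
Neither player can gain by a unilateral deviation, so this profile is a Nash equilibrium.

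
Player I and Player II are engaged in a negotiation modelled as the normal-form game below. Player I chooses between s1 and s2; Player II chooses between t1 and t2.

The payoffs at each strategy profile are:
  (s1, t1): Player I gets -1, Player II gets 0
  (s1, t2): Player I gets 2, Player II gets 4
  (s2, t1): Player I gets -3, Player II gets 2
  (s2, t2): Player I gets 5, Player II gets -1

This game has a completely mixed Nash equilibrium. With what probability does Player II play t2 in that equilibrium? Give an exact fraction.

2/5

Let q be the probability that Player II plays t1. In a completely mixed equilibrium, Player I must be indifferent between s1 and s2.
Player I's expected payoff from s1 is −q + 2(1−q); from s2 it is −3q + 5(1−q).
Setting these equal: −3q + 2 = −8q + 5, so q = 3/5.
Therefore Player II plays t2 with probability 1 − 3/5 = 2/5.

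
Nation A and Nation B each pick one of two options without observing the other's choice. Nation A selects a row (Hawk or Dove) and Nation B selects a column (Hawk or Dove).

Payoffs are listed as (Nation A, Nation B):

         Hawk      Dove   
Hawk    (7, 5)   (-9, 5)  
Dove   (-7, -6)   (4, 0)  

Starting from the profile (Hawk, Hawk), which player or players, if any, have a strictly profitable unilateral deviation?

Neither

Nation A at (Hawk, Hawk) earns 7; deviating to Dove yields -7 — not better.
Nation B earns 5; deviating to Dove yields 5 — not better.
Neither player can strictly improve; the profile is a Nash equilibrium.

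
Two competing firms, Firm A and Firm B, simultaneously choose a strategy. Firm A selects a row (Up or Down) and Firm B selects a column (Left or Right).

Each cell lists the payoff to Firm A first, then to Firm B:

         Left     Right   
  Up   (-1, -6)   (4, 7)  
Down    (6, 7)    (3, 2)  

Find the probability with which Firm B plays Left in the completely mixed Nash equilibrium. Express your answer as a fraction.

1/8

Let y be the probability that Firm B plays Left. In a completely mixed equilibrium, Firm A must be indifferent between Up and Down.
Firm A's expected payoff from Up is −y + 4(1−y); from Down it is 6y + 3(1−y).
Setting these equal: −5y + 4 = 3y + 3, so y = 1/8.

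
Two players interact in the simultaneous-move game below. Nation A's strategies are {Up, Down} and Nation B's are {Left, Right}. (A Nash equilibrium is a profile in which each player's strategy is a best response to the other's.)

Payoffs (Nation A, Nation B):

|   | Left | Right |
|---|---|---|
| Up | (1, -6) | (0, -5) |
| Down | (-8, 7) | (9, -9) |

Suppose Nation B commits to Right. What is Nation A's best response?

Against Right, Nation A earns 0 from Up and 9 from Down.
So Down is the best response.

Down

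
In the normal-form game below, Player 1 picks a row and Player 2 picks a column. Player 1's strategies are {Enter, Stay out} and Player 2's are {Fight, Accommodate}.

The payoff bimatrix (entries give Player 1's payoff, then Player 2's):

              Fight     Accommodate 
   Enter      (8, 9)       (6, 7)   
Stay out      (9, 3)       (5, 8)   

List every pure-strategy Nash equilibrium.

none

(Enter, Fight): Player 1 prefers Stay out (9 > 8) — not an equilibrium.
(Enter, Accommodate): Player 2 prefers Fight (9 > 7) — not an equilibrium.
(Stay out, Fight): Player 2 prefers Accommodate (8 > 3) — not an equilibrium.
(Stay out, Accommodate): Player 1 prefers Enter (6 > 5) — not an equilibrium.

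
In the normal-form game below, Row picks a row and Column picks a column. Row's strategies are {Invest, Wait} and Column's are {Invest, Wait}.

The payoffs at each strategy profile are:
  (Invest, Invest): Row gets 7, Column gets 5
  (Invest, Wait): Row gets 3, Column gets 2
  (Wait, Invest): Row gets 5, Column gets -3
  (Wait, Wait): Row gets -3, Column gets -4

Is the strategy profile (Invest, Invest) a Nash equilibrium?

Yes

At (Invest, Invest), Row earns 7; switching to Wait would give 5, so Row has no profitable deviation.
Column earns 5; switching to Wait would give 2, so Column has no profitable deviation.
Neither player can gain by a unilateral deviation, so this profile is a Nash equilibrium.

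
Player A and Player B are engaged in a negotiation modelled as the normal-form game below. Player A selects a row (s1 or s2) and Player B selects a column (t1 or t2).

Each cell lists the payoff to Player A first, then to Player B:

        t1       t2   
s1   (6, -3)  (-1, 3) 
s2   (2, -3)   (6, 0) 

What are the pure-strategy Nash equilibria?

(s1, t1): Player B prefers t2 (3 > -3) — not an equilibrium.
(s1, t2): Player A prefers s2 (6 > -1) — not an equilibrium.
(s2, t1): Player A prefers s1 (6 > 2); Player B prefers t2 (0 > -3) — not an equilibrium.
(s2, t2): Player A gets 6 ≥ -1 from s1, and Player B gets 0 ≥ -3 from t1 — Nash equilibrium.

(s2, t2)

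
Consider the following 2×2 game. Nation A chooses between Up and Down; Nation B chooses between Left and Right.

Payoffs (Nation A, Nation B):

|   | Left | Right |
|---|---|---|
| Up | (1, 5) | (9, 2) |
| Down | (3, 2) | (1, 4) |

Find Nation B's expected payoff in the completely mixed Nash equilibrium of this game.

First find x, the probability Nation A plays Up, from Nation B's indifference between Left and Right: 5x + 2(1−x) = 2x + 4(1−x), giving x = 2/5.
Since Nation B is indifferent in equilibrium, Nation B's expected payoff equals the payoff from either column against (2/5, 3/5). Using Left: 5(2/5) + 2(3/5) = 16/5.

16/5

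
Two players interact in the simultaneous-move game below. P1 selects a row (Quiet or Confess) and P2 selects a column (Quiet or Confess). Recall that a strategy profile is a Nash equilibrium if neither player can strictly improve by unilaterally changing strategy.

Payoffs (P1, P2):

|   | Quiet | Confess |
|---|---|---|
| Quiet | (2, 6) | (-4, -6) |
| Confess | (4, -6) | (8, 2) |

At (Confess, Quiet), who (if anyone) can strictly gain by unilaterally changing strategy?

P2

P1 at (Confess, Quiet) earns 4; deviating to Quiet yields 2 — not better.
P2 earns -6; deviating to Confess yields 2 — a strict improvement.
Only P2 has a strictly profitable deviation.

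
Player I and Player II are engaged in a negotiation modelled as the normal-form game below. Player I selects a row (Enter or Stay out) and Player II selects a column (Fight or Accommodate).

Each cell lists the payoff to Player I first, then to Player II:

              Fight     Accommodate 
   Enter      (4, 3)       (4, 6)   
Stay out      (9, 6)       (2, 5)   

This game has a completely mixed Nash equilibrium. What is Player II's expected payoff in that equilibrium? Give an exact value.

First find p, the probability Player I plays Enter, from Player II's indifference between Fight and Accommodate: 3p + 6(1−p) = 6p + 5(1−p), giving p = 1/4.
Since Player II is indifferent in equilibrium, Player II's expected payoff equals the payoff from either column against (1/4, 3/4). Using Fight: 3(1/4) + 6(3/4) = 21/4.

21/4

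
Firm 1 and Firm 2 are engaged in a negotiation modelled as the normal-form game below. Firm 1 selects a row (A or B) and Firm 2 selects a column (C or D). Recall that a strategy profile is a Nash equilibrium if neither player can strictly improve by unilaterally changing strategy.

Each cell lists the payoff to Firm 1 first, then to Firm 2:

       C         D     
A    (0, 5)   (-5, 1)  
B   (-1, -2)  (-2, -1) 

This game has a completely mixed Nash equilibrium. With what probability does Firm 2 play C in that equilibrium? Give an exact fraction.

Let y be the probability that Firm 2 plays C. In a completely mixed equilibrium, Firm 1 must be indifferent between A and B.
Firm 1's expected payoff from A is −5(1−y); from B it is −y − 2(1−y).
Setting these equal: 5y − 5 = y − 2, so y = 3/4.

3/4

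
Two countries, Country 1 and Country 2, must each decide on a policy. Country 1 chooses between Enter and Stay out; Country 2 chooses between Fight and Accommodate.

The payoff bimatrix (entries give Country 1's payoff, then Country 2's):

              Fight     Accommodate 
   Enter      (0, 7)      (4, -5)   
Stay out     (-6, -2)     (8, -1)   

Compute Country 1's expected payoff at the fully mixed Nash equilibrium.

12/5

First find q, the probability Country 2 plays Fight, from Country 1's indifference between Enter and Stay out: 4(1−q) = −6q + 8(1−q), giving q = 2/5.
Since Country 1 is indifferent in equilibrium, Country 1's expected payoff equals the payoff from either row against (2/5, 3/5). Using Enter: 4(3/5) = 12/5.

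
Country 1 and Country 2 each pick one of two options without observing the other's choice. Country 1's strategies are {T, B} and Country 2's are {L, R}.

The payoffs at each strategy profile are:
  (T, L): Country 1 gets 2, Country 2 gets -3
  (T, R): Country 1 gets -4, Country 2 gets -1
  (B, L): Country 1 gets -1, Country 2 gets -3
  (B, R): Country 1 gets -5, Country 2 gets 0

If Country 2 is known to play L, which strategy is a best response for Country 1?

Against L, Country 1 earns 2 from T and -1 from B.
So T is the best response.

T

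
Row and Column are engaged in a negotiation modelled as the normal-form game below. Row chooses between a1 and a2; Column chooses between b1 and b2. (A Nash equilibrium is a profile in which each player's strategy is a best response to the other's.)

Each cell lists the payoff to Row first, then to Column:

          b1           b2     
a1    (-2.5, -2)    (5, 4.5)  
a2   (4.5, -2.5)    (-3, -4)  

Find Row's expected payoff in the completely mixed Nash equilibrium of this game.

1

First find y, the probability Column plays b1, from Row's indifference between a1 and a2: −2.5y + 5(1−y) = 4.5y − 3(1−y), giving y = 8/15.
Since Row is indifferent in equilibrium, Row's expected payoff equals the payoff from either row against (8/15, 7/15). Using a1: −2.5(8/15) + 5(7/15) = 1.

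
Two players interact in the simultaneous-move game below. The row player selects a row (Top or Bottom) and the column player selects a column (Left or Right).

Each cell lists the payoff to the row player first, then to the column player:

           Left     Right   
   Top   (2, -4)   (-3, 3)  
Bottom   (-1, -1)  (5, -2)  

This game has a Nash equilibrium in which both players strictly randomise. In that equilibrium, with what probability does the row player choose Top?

Let r be the probability that the row player plays Top. In a completely mixed equilibrium, the column player must be indifferent between Left and Right.
The column player's expected payoff from Left is −4r − (1−r); from Right it is 3r − 2(1−r).
Setting these equal: −3r − 1 = 5r − 2, so r = 1/8.

1/8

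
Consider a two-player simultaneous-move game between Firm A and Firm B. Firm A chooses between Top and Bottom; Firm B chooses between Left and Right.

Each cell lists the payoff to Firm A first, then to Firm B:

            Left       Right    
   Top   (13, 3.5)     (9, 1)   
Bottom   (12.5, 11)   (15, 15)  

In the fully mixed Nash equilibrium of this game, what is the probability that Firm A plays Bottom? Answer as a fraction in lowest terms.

Let x be the probability that Firm A plays Top. In a completely mixed equilibrium, Firm B must be indifferent between Left and Right.
Firm B's expected payoff from Left is 3.5x + 11(1−x); from Right it is x + 15(1−x).
Setting these equal: −7.5x + 11 = −14x + 15, so x = 8/13.
Therefore Firm A plays Bottom with probability 1 − 8/13 = 5/13.

5/13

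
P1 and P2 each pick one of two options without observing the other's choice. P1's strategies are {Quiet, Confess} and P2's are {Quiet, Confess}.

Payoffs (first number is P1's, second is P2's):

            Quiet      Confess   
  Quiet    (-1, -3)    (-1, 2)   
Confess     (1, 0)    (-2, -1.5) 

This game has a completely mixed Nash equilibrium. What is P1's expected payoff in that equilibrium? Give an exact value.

-1

First find y, the probability P2 plays Quiet, from P1's indifference between Quiet and Confess: −y − (1−y) = y − 2(1−y), giving y = 1/3.
Since P1 is indifferent in equilibrium, P1's expected payoff equals the payoff from either row against (1/3, 2/3). Using Quiet: −(1/3) − (2/3) = -1.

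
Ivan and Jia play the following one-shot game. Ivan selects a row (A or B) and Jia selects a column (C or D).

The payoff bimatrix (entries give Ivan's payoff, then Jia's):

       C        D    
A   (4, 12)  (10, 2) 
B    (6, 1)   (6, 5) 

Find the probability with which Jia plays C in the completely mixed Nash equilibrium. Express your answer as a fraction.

Let c be the probability that Jia plays C. In a completely mixed equilibrium, Ivan must be indifferent between A and B.
Ivan's expected payoff from A is 4c + 10(1−c); from B it is 6c + 6(1−c).
Setting these equal: −6c + 10 = 6, so c = 2/3.

2/3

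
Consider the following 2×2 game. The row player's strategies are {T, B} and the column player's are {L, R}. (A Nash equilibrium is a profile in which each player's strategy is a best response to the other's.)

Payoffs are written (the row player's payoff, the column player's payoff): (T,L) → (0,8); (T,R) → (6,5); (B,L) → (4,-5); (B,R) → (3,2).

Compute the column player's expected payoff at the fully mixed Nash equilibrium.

41/10

First find x, the probability the row player plays T, from the column player's indifference between L and R: 8x − 5(1−x) = 5x + 2(1−x), giving x = 7/10.
Since the column player is indifferent in equilibrium, the column player's expected payoff equals the payoff from either column against (7/10, 3/10). Using L: 8(7/10) − 5(3/10) = 41/10.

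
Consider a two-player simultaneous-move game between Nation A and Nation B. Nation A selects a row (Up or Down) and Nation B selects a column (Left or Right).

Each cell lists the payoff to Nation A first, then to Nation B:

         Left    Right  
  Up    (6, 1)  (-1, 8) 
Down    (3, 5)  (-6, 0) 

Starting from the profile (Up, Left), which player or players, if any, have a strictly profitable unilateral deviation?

Nation B

Nation A at (Up, Left) earns 6; deviating to Down yields 3 — not better.
Nation B earns 1; deviating to Right yields 8 — a strict improvement.
Only Nation B has a strictly profitable deviation.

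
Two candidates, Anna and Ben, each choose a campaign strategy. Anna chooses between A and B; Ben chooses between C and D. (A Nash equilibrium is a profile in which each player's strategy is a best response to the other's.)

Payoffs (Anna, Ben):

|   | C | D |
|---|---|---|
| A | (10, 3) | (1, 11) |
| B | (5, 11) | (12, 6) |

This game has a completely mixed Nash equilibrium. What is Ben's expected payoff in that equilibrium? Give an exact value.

First find x, the probability Anna plays A, from Ben's indifference between C and D: 3x + 11(1−x) = 11x + 6(1−x), giving x = 5/13.
Since Ben is indifferent in equilibrium, Ben's expected payoff equals the payoff from either column against (5/13, 8/13). Using C: 3(5/13) + 11(8/13) = 103/13.

103/13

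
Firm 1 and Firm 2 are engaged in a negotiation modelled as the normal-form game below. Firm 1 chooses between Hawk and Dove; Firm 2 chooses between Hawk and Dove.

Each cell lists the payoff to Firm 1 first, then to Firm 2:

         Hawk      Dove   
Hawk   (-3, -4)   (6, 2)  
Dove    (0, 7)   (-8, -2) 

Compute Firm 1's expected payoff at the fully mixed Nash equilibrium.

First find y, the probability Firm 2 plays Hawk, from Firm 1's indifference between Hawk and Dove: −3y + 6(1−y) = −8(1−y), giving y = 14/17.
Since Firm 1 is indifferent in equilibrium, Firm 1's expected payoff equals the payoff from either row against (14/17, 3/17). Using Hawk: −3(14/17) + 6(3/17) = -24/17.

-24/17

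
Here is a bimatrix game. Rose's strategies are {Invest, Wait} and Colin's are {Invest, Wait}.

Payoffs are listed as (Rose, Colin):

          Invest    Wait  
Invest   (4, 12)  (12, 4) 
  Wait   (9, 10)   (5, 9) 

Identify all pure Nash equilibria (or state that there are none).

(Wait, Invest)

(Invest, Invest): Rose prefers Wait (9 > 4) — not an equilibrium.
(Invest, Wait): Colin prefers Invest (12 > 4) — not an equilibrium.
(Wait, Invest): Rose gets 9 ≥ 4 from Invest, and Colin gets 10 ≥ 9 from Wait — Nash equilibrium.
(Wait, Wait): Rose prefers Invest (12 > 5); Colin prefers Invest (10 > 9) — not an equilibrium.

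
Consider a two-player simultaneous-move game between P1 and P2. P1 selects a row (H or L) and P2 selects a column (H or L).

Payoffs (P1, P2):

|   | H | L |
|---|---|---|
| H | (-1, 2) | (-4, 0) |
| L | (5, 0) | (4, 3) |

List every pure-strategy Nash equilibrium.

(L, L)

(H, H): P1 prefers L (5 > -1) — not an equilibrium.
(H, L): P1 prefers L (4 > -4); P2 prefers H (2 > 0) — not an equilibrium.
(L, H): P2 prefers L (3 > 0) — not an equilibrium.
(L, L): P1 gets 4 ≥ -4 from H, and P2 gets 3 ≥ 0 from H — Nash equilibrium.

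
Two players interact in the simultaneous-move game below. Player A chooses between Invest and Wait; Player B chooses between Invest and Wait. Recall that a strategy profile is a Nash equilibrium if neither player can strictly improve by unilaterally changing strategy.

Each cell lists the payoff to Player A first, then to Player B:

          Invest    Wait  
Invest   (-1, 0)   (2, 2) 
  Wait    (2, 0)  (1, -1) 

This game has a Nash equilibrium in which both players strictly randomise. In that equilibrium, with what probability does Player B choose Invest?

1/4

Let c be the probability that Player B plays Invest. In a completely mixed equilibrium, Player A must be indifferent between Invest and Wait.
Player A's expected payoff from Invest is −c + 2(1−c); from Wait it is 2c + (1−c).
Setting these equal: −3c + 2 = c + 1, so c = 1/4.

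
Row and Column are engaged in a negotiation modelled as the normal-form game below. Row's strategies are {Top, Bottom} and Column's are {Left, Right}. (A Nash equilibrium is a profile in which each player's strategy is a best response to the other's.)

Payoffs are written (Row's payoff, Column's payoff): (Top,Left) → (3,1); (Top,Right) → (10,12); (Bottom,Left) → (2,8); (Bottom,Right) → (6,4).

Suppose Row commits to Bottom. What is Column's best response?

Left

Against Bottom, Column earns 8 from Left and 4 from Right.
So Left is the best response.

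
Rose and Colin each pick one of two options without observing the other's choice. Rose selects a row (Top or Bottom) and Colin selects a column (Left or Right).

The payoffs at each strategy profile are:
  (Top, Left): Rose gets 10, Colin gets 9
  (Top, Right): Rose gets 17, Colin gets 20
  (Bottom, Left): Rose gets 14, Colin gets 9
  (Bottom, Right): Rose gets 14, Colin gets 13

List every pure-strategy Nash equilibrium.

(Top, Right)

(Top, Left): Rose prefers Bottom (14 > 10); Colin prefers Right (20 > 9) — not an equilibrium.
(Top, Right): Rose gets 17 ≥ 14 from Bottom, and Colin gets 20 ≥ 9 from Left — Nash equilibrium.
(Bottom, Left): Colin prefers Right (13 > 9) — not an equilibrium.
(Bottom, Right): Rose prefers Top (17 > 14) — not an equilibrium.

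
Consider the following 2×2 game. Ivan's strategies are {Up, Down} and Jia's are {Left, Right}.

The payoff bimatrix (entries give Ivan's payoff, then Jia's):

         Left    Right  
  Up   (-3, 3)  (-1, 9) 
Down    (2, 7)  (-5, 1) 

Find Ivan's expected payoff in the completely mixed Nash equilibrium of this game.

First find y, the probability Jia plays Left, from Ivan's indifference between Up and Down: −3y − (1−y) = 2y − 5(1−y), giving y = 4/9.
Since Ivan is indifferent in equilibrium, Ivan's expected payoff equals the payoff from either row against (4/9, 5/9). Using Up: −3(4/9) − (5/9) = -17/9.

-17/9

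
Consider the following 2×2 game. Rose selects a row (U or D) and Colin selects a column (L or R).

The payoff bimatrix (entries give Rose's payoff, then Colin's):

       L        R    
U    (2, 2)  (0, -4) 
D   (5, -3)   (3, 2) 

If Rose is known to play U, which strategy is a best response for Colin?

L

Against U, Colin earns 2 from L and -4 from R.
So L is the best response.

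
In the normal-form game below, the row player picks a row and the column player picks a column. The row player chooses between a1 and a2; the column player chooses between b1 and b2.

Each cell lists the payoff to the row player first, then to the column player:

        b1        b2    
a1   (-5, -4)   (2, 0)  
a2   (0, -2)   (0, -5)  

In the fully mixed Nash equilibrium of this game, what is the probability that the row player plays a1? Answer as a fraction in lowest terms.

3/7

Let x be the probability that the row player plays a1. In a completely mixed equilibrium, the column player must be indifferent between b1 and b2.
The column player's expected payoff from b1 is −4x − 2(1−x); from b2 it is −5(1−x).
Setting these equal: −2x − 2 = 5x − 5, so x = 3/7.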